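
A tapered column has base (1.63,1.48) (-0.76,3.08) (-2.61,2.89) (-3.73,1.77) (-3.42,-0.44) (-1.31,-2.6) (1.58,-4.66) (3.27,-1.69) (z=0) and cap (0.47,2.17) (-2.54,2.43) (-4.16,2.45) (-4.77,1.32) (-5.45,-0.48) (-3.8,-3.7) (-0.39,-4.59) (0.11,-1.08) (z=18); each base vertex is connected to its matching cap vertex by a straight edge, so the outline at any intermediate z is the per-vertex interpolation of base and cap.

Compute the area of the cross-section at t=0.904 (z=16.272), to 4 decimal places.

Area at t=0.904: 31.2926

Cross-section at t=0.904: each vertex is (1-t)·p0[i] + t·p1[i].
  v1: (1-0.904)·(1.63,1.48) + 0.904·(0.47,2.17) = (0.5814,2.1038)
  v2: (1-0.904)·(-0.76,3.08) + 0.904·(-2.54,2.43) = (-2.3691,2.4924)
  v3: (1-0.904)·(-2.61,2.89) + 0.904·(-4.16,2.45) = (-4.0112,2.4922)
  v4: (1-0.904)·(-3.73,1.77) + 0.904·(-4.77,1.32) = (-4.6702,1.3632)
  v5: (1-0.904)·(-3.42,-0.44) + 0.904·(-5.45,-0.48) = (-5.2551,-0.4762)
  v6: (1-0.904)·(-1.31,-2.6) + 0.904·(-3.8,-3.7) = (-3.5610,-3.5944)
  v7: (1-0.904)·(1.58,-4.66) + 0.904·(-0.39,-4.59) = (-0.2009,-4.5967)
  v8: (1-0.904)·(3.27,-1.69) + 0.904·(0.11,-1.08) = (0.4134,-1.1386)
Shoelace sum Σ(x_i·y_{i+1} − x_{i+1}·y_i):
  i=1: 0.5814·2.4924 − -2.3691·2.1038 = +6.4330 (running +6.4330)
  i=2: -2.3691·2.4922 − -4.0112·2.4924 = +4.0931 (running +10.5261)
  i=3: -4.0112·1.3632 − -4.6702·2.4922 = +6.1711 (running +16.6972)
  i=4: -4.6702·-0.4762 − -5.2551·1.3632 = +9.3875 (running +26.0848)
  i=5: -5.2551·-3.5944 − -3.5610·-0.4762 = +17.1934 (running +43.2782)
  i=6: -3.5610·-4.5967 − -0.2009·-3.5944 = +15.6467 (running +58.9249)
  i=7: -0.2009·-1.1386 − 0.4134·-4.5967 = +2.1288 (running +61.0537)
  i=8: 0.4134·2.1038 − 0.5814·-1.1386 = +1.5315 (running +62.5852)
Area = |Σ|/2 = |62.5852|/2 = 31.2926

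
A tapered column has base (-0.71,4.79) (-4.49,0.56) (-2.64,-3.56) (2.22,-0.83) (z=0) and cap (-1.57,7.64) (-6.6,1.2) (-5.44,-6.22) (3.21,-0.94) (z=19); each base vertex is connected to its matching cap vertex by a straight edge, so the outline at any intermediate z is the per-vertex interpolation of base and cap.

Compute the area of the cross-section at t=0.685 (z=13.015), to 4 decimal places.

Area at t=0.685: 56.6523

Cross-section at t=0.685: each vertex is (1-t)·p0[i] + t·p1[i].
  v1: (1-0.685)·(-0.71,4.79) + 0.685·(-1.57,7.64) = (-1.2991,6.7423)
  v2: (1-0.685)·(-4.49,0.56) + 0.685·(-6.6,1.2) = (-5.9353,0.9984)
  v3: (1-0.685)·(-2.64,-3.56) + 0.685·(-5.44,-6.22) = (-4.5580,-5.3821)
  v4: (1-0.685)·(2.22,-0.83) + 0.685·(3.21,-0.94) = (2.8982,-0.9053)
Shoelace sum Σ(x_i·y_{i+1} − x_{i+1}·y_i):
  i=1: -1.2991·0.9984 − -5.9353·6.7423 = +38.7206 (running +38.7206)
  i=2: -5.9353·-5.3821 − -4.5580·0.9984 = +36.4954 (running +75.2159)
  i=3: -4.5580·-0.9053 − 2.8982·-5.3821 = +19.7247 (running +94.9407)
  i=4: 2.8982·6.7423 − -1.2991·-0.9053 = +18.3639 (running +113.3046)
Area = |Σ|/2 = |113.3046|/2 = 56.6523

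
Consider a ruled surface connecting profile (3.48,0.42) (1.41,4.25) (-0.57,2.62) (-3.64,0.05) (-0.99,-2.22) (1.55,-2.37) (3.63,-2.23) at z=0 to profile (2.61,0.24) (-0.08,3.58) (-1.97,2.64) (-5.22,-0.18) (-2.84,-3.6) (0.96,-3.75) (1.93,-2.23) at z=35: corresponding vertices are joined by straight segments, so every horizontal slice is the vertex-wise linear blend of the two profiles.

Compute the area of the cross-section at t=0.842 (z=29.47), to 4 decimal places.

Area at t=0.842: 35.7178

Cross-section at t=0.842: each vertex is (1-t)·p0[i] + t·p1[i].
  v1: (1-0.842)·(3.48,0.42) + 0.842·(2.61,0.24) = (2.7475,0.2684)
  v2: (1-0.842)·(1.41,4.25) + 0.842·(-0.08,3.58) = (0.1554,3.6859)
  v3: (1-0.842)·(-0.57,2.62) + 0.842·(-1.97,2.64) = (-1.7488,2.6368)
  v4: (1-0.842)·(-3.64,0.05) + 0.842·(-5.22,-0.18) = (-4.9704,-0.1437)
  v5: (1-0.842)·(-0.99,-2.22) + 0.842·(-2.84,-3.6) = (-2.5477,-3.3820)
  v6: (1-0.842)·(1.55,-2.37) + 0.842·(0.96,-3.75) = (1.0532,-3.5320)
  v7: (1-0.842)·(3.63,-2.23) + 0.842·(1.93,-2.23) = (2.1986,-2.2300)
Shoelace sum Σ(x_i·y_{i+1} − x_{i+1}·y_i):
  i=1: 2.7475·3.6859 − 0.1554·0.2684 = +10.0850 (running +10.0850)
  i=2: 0.1554·2.6368 − -1.7488·3.6859 = +6.8556 (running +16.9407)
  i=3: -1.7488·-0.1437 − -4.9704·2.6368 = +13.3573 (running +30.2980)
  i=4: -4.9704·-3.3820 − -2.5477·-0.1437 = +16.4436 (running +46.7415)
  i=5: -2.5477·-3.5320 − 1.0532·-3.3820 = +12.5603 (running +59.3018)
  i=6: 1.0532·-2.2300 − 2.1986·-3.5320 = +5.4167 (running +64.7185)
  i=7: 2.1986·0.2684 − 2.7475·-2.2300 = +6.7170 (running +71.4356)
Area = |Σ|/2 = |71.4356|/2 = 35.7178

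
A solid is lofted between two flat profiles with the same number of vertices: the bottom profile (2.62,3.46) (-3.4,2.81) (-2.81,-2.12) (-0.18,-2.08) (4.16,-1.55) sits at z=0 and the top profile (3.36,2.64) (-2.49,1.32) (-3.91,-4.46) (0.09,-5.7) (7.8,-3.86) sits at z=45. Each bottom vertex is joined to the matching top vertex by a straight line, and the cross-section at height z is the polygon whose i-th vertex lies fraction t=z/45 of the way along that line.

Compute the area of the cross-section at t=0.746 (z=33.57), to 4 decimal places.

Area at t=0.746: 55.0133

Cross-section at t=0.746: each vertex is (1-t)·p0[i] + t·p1[i].
  v1: (1-0.746)·(2.62,3.46) + 0.746·(3.36,2.64) = (3.1720,2.8483)
  v2: (1-0.746)·(-3.4,2.81) + 0.746·(-2.49,1.32) = (-2.7211,1.6985)
  v3: (1-0.746)·(-2.81,-2.12) + 0.746·(-3.91,-4.46) = (-3.6306,-3.8656)
  v4: (1-0.746)·(-0.18,-2.08) + 0.746·(0.09,-5.7) = (0.0214,-4.7805)
  v5: (1-0.746)·(4.16,-1.55) + 0.746·(7.8,-3.86) = (6.8754,-3.2733)
Shoelace sum Σ(x_i·y_{i+1} − x_{i+1}·y_i):
  i=1: 3.1720·1.6985 − -2.7211·2.8483 = +13.1382 (running +13.1382)
  i=2: -2.7211·-3.8656 − -3.6306·1.6985 = +16.6854 (running +29.8235)
  i=3: -3.6306·-4.7805 − 0.0214·-3.8656 = +17.4390 (running +47.2625)
  i=4: 0.0214·-3.2733 − 6.8754·-4.7805 = +32.7981 (running +80.0606)
  i=5: 6.8754·2.8483 − 3.1720·-3.2733 = +29.9661 (running +110.0266)
Area = |Σ|/2 = |110.0266|/2 = 55.0133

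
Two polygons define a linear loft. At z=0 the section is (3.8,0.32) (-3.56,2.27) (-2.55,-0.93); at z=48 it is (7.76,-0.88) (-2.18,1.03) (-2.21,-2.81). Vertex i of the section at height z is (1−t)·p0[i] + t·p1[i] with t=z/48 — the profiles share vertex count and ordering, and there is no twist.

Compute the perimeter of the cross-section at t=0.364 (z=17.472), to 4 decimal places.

Perimeter at t=0.364: 19.8249

Cross-section at t=0.364: each vertex is (1-t)·p0[i] + t·p1[i].
  v1: (1-0.364)·(3.8,0.32) + 0.364·(7.76,-0.88) = (5.2414,-0.1168)
  v2: (1-0.364)·(-3.56,2.27) + 0.364·(-2.18,1.03) = (-3.0577,1.8186)
  v3: (1-0.364)·(-2.55,-0.93) + 0.364·(-2.21,-2.81) = (-2.4262,-1.6143)
Perimeter = Σ |v_{i+1} − v_i|:
  edge 1→2: √(-8.2991² + 1.9354²) = 8.5218 (running 8.5218)
  edge 2→3: √(0.6314² + -3.4330²) = 3.4905 (running 12.0124)
  edge 3→1: √(7.6677² + 1.4975²) = 7.8125 (running 19.8249)
Perimeter = 19.8249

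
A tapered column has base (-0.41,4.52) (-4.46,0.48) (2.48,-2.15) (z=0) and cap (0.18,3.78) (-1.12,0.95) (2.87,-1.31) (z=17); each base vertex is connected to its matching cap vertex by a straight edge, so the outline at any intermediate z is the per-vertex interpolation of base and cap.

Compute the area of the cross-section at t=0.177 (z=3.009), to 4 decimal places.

Area at t=0.177: 16.8458

Cross-section at t=0.177: each vertex is (1-t)·p0[i] + t·p1[i].
  v1: (1-0.177)·(-0.41,4.52) + 0.177·(0.18,3.78) = (-0.3056,4.3890)
  v2: (1-0.177)·(-4.46,0.48) + 0.177·(-1.12,0.95) = (-3.8688,0.5632)
  v3: (1-0.177)·(2.48,-2.15) + 0.177·(2.87,-1.31) = (2.5490,-2.0013)
Shoelace sum Σ(x_i·y_{i+1} − x_{i+1}·y_i):
  i=1: -0.3056·0.5632 − -3.8688·4.3890 = +16.8082 (running +16.8082)
  i=2: -3.8688·-2.0013 − 2.5490·0.5632 = +6.3072 (running +23.1154)
  i=3: 2.5490·4.3890 − -0.3056·-2.0013 = +10.5762 (running +33.6916)
Area = |Σ|/2 = |33.6916|/2 = 16.8458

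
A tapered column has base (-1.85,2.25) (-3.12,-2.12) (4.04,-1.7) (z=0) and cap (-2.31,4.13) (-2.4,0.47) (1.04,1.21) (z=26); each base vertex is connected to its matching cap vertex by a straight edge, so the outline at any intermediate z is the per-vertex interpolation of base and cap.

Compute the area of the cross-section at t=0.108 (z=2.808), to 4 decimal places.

Area at t=0.108: 14.2480

Cross-section at t=0.108: each vertex is (1-t)·p0[i] + t·p1[i].
  v1: (1-0.108)·(-1.85,2.25) + 0.108·(-2.31,4.13) = (-1.8997,2.4530)
  v2: (1-0.108)·(-3.12,-2.12) + 0.108·(-2.4,0.47) = (-3.0422,-1.8403)
  v3: (1-0.108)·(4.04,-1.7) + 0.108·(1.04,1.21) = (3.7160,-1.3857)
Shoelace sum Σ(x_i·y_{i+1} − x_{i+1}·y_i):
  i=1: -1.8997·-1.8403 − -3.0422·2.4530 = +10.9587 (running +10.9587)
  i=2: -3.0422·-1.3857 − 3.7160·-1.8403 = +11.0542 (running +22.0129)
  i=3: 3.7160·2.4530 − -1.8997·-1.3857 = +6.4831 (running +28.4959)
Area = |Σ|/2 = |28.4959|/2 = 14.2480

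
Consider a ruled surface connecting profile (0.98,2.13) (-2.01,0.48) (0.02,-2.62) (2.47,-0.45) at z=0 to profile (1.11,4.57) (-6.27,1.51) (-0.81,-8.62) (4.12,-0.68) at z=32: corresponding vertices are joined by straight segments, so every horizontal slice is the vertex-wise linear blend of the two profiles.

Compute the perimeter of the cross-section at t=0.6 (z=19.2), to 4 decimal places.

Perimeter at t=0.6: 26.2304

Cross-section at t=0.6: each vertex is (1-t)·p0[i] + t·p1[i].
  v1: (1-0.6)·(0.98,2.13) + 0.6·(1.11,4.57) = (1.0580,3.5940)
  v2: (1-0.6)·(-2.01,0.48) + 0.6·(-6.27,1.51) = (-4.5660,1.0980)
  v3: (1-0.6)·(0.02,-2.62) + 0.6·(-0.81,-8.62) = (-0.4780,-6.2200)
  v4: (1-0.6)·(2.47,-0.45) + 0.6·(4.12,-0.68) = (3.4600,-0.5880)
Perimeter = Σ |v_{i+1} − v_i|:
  edge 1→2: √(-5.6240² + -2.4960²) = 6.1530 (running 6.1530)
  edge 2→3: √(4.0880² + -7.3180²) = 8.3824 (running 14.5354)
  edge 3→4: √(3.9380² + 5.6320²) = 6.8722 (running 21.4076)
  edge 4→1: √(-2.4020² + 4.1820²) = 4.8227 (running 26.2304)
Perimeter = 26.2304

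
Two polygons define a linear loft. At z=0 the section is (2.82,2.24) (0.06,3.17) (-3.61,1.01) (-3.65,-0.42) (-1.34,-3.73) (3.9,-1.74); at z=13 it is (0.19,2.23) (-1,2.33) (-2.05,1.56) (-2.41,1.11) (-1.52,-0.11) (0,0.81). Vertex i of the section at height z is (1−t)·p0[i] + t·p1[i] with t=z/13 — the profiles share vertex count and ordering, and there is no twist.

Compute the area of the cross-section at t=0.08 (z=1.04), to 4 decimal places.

Cross-section at t=0.08: each vertex is (1-t)·p0[i] + t·p1[i].
  v1: (1-0.08)·(2.82,2.24) + 0.08·(0.19,2.23) = (2.6096,2.2392)
  v2: (1-0.08)·(0.06,3.17) + 0.08·(-1,2.33) = (-0.0248,3.1028)
  v3: (1-0.08)·(-3.61,1.01) + 0.08·(-2.05,1.56) = (-3.4852,1.0540)
  v4: (1-0.08)·(-3.65,-0.42) + 0.08·(-2.41,1.11) = (-3.5508,-0.2976)
  v5: (1-0.08)·(-1.34,-3.73) + 0.08·(-1.52,-0.11) = (-1.3544,-3.4404)
  v6: (1-0.08)·(3.9,-1.74) + 0.08·(0,0.81) = (3.5880,-1.5360)
Shoelace sum Σ(x_i·y_{i+1} − x_{i+1}·y_i):
  i=1: 2.6096·3.1028 − -0.0248·2.2392 = +8.1526 (running +8.1526)
  i=2: -0.0248·1.0540 − -3.4852·3.1028 = +10.7877 (running +18.9403)
  i=3: -3.4852·-0.2976 − -3.5508·1.0540 = +4.7797 (running +23.7201)
  i=4: -3.5508·-3.4404 − -1.3544·-0.2976 = +11.8131 (running +35.5332)
  i=5: -1.3544·-1.5360 − 3.5880·-3.4404 = +14.4245 (running +49.9577)
  i=6: 3.5880·2.2392 − 2.6096·-1.5360 = +12.0426 (running +62.0003)
Area = |Σ|/2 = |62.0003|/2 = 31.0001

Area at t=0.08: 31.0001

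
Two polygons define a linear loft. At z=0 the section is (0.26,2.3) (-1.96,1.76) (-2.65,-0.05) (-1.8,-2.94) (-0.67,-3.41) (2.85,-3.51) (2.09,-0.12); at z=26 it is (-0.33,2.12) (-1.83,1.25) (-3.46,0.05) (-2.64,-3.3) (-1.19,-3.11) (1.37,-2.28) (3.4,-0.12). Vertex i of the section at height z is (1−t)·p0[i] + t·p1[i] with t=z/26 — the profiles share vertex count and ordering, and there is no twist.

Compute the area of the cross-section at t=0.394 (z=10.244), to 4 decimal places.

Area at t=0.394: 22.9637

Cross-section at t=0.394: each vertex is (1-t)·p0[i] + t·p1[i].
  v1: (1-0.394)·(0.26,2.3) + 0.394·(-0.33,2.12) = (0.0275,2.2291)
  v2: (1-0.394)·(-1.96,1.76) + 0.394·(-1.83,1.25) = (-1.9088,1.5591)
  v3: (1-0.394)·(-2.65,-0.05) + 0.394·(-3.46,0.05) = (-2.9691,-0.0106)
  v4: (1-0.394)·(-1.8,-2.94) + 0.394·(-2.64,-3.3) = (-2.1310,-3.0818)
  v5: (1-0.394)·(-0.67,-3.41) + 0.394·(-1.19,-3.11) = (-0.8749,-3.2918)
  v6: (1-0.394)·(2.85,-3.51) + 0.394·(1.37,-2.28) = (2.2669,-3.0254)
  v7: (1-0.394)·(2.09,-0.12) + 0.394·(3.4,-0.12) = (2.6061,-0.1200)
Shoelace sum Σ(x_i·y_{i+1} − x_{i+1}·y_i):
  i=1: 0.0275·1.5591 − -1.9088·2.2291 = +4.2978 (running +4.2978)
  i=2: -1.9088·-0.0106 − -2.9691·1.5591 = +4.6493 (running +8.9471)
  i=3: -2.9691·-3.0818 − -2.1310·-0.0106 = +9.1278 (running +18.0749)
  i=4: -2.1310·-3.2918 − -0.8749·-3.0818 = +4.3185 (running +22.3933)
  i=5: -0.8749·-3.0254 − 2.2669·-3.2918 = +10.1090 (running +32.5023)
  i=6: 2.2669·-0.1200 − 2.6061·-3.0254 = +7.6125 (running +40.1148)
  i=7: 2.6061·2.2291 − 0.0275·-0.1200 = +5.8126 (running +45.9274)
Area = |Σ|/2 = |45.9274|/2 = 22.9637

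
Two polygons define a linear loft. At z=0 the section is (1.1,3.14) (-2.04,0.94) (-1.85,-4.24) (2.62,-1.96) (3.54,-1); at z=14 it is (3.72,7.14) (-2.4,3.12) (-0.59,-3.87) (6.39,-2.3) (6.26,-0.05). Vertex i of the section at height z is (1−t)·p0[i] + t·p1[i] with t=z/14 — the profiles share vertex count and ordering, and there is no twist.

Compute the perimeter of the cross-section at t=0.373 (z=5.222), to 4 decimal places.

Perimeter at t=0.373: 24.1780

Cross-section at t=0.373: each vertex is (1-t)·p0[i] + t·p1[i].
  v1: (1-0.373)·(1.1,3.14) + 0.373·(3.72,7.14) = (2.0773,4.6320)
  v2: (1-0.373)·(-2.04,0.94) + 0.373·(-2.4,3.12) = (-2.1743,1.7531)
  v3: (1-0.373)·(-1.85,-4.24) + 0.373·(-0.59,-3.87) = (-1.3800,-4.1020)
  v4: (1-0.373)·(2.62,-1.96) + 0.373·(6.39,-2.3) = (4.0262,-2.0868)
  v5: (1-0.373)·(3.54,-1) + 0.373·(6.26,-0.05) = (4.5546,-0.6457)
Perimeter = Σ |v_{i+1} − v_i|:
  edge 1→2: √(-4.2515² + -2.8789²) = 5.1345 (running 5.1345)
  edge 2→3: √(0.7943² + -5.8551²) = 5.9088 (running 11.0433)
  edge 3→4: √(5.4062² + 2.0152²) = 5.7696 (running 16.8129)
  edge 4→5: √(0.5284² + 1.4412²) = 1.5350 (running 18.3479)
  edge 5→1: √(-2.4773² + 5.2776²) = 5.8301 (running 24.1780)
Perimeter = 24.1780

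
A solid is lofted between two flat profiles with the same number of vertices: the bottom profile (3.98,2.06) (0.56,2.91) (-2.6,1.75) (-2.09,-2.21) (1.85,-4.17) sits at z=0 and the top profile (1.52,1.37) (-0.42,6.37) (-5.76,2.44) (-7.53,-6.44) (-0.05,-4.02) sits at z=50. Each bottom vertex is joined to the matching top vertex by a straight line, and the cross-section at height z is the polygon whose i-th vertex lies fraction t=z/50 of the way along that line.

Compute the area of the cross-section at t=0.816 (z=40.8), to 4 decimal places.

Cross-section at t=0.816: each vertex is (1-t)·p0[i] + t·p1[i].
  v1: (1-0.816)·(3.98,2.06) + 0.816·(1.52,1.37) = (1.9726,1.4970)
  v2: (1-0.816)·(0.56,2.91) + 0.816·(-0.42,6.37) = (-0.2397,5.7334)
  v3: (1-0.816)·(-2.6,1.75) + 0.816·(-5.76,2.44) = (-5.1786,2.3130)
  v4: (1-0.816)·(-2.09,-2.21) + 0.816·(-7.53,-6.44) = (-6.5290,-5.6617)
  v5: (1-0.816)·(1.85,-4.17) + 0.816·(-0.05,-4.02) = (0.2996,-4.0476)
Shoelace sum Σ(x_i·y_{i+1} − x_{i+1}·y_i):
  i=1: 1.9726·5.7334 − -0.2397·1.4970 = +11.6686 (running +11.6686)
  i=2: -0.2397·2.3130 − -5.1786·5.7334 = +29.1362 (running +40.8048)
  i=3: -5.1786·-5.6617 − -6.5290·2.3130 = +44.4213 (running +85.2261)
  i=4: -6.5290·-4.0476 − 0.2996·-5.6617 = +28.1232 (running +113.3493)
  i=5: 0.2996·1.4970 − 1.9726·-4.0476 = +8.4329 (running +121.7822)
Area = |Σ|/2 = |121.7822|/2 = 60.8911

Area at t=0.816: 60.8911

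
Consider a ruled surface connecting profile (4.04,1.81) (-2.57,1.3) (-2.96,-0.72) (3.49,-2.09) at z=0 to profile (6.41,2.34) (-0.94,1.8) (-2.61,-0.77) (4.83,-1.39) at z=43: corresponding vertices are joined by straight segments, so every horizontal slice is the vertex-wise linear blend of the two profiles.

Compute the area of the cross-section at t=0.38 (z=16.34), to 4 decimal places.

Area at t=0.38: 21.0531

Cross-section at t=0.38: each vertex is (1-t)·p0[i] + t·p1[i].
  v1: (1-0.38)·(4.04,1.81) + 0.38·(6.41,2.34) = (4.9406,2.0114)
  v2: (1-0.38)·(-2.57,1.3) + 0.38·(-0.94,1.8) = (-1.9506,1.4900)
  v3: (1-0.38)·(-2.96,-0.72) + 0.38·(-2.61,-0.77) = (-2.8270,-0.7390)
  v4: (1-0.38)·(3.49,-2.09) + 0.38·(4.83,-1.39) = (3.9992,-1.8240)
Shoelace sum Σ(x_i·y_{i+1} − x_{i+1}·y_i):
  i=1: 4.9406·1.4900 − -1.9506·2.0114 = +11.2849 (running +11.2849)
  i=2: -1.9506·-0.7390 − -2.8270·1.4900 = +5.6537 (running +16.9387)
  i=3: -2.8270·-1.8240 − 3.9992·-0.7390 = +8.1119 (running +25.0505)
  i=4: 3.9992·2.0114 − 4.9406·-1.8240 = +17.0556 (running +42.1062)
Area = |Σ|/2 = |42.1062|/2 = 21.0531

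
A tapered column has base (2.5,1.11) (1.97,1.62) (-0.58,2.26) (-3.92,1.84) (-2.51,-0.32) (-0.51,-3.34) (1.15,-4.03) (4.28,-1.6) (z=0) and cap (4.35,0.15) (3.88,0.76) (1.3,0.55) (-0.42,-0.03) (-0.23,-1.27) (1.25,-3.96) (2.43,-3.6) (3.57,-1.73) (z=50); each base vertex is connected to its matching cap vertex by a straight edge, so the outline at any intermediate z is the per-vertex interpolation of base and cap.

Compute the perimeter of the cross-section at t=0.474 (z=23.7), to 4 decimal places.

Perimeter at t=0.474: 18.1234

Cross-section at t=0.474: each vertex is (1-t)·p0[i] + t·p1[i].
  v1: (1-0.474)·(2.5,1.11) + 0.474·(4.35,0.15) = (3.3769,0.6550)
  v2: (1-0.474)·(1.97,1.62) + 0.474·(3.88,0.76) = (2.8753,1.2124)
  v3: (1-0.474)·(-0.58,2.26) + 0.474·(1.3,0.55) = (0.3111,1.4495)
  v4: (1-0.474)·(-3.92,1.84) + 0.474·(-0.42,-0.03) = (-2.2610,0.9536)
  v5: (1-0.474)·(-2.51,-0.32) + 0.474·(-0.23,-1.27) = (-1.4293,-0.7703)
  v6: (1-0.474)·(-0.51,-3.34) + 0.474·(1.25,-3.96) = (0.3242,-3.6339)
  v7: (1-0.474)·(1.15,-4.03) + 0.474·(2.43,-3.6) = (1.7567,-3.8262)
  v8: (1-0.474)·(4.28,-1.6) + 0.474·(3.57,-1.73) = (3.9435,-1.6616)
Perimeter = Σ |v_{i+1} − v_i|:
  edge 1→2: √(-0.5016² + 0.5574²) = 0.7498 (running 0.7498)
  edge 2→3: √(-2.5642² + 0.2371²) = 2.5752 (running 3.3250)
  edge 3→4: √(-2.5721² + -0.4958²) = 2.6195 (running 5.9445)
  edge 4→5: √(0.8317² + -1.7239²) = 1.9141 (running 7.8585)
  edge 5→6: √(1.7535² + -2.8636²) = 3.3578 (running 11.2164)
  edge 6→7: √(1.4325² + -0.1923²) = 1.4453 (running 12.6617)
  edge 7→8: √(2.1867² + 2.1646²) = 3.0769 (running 15.7386)
  edge 8→1: √(-0.5666² + 2.3166²) = 2.3849 (running 18.1234)
Perimeter = 18.1234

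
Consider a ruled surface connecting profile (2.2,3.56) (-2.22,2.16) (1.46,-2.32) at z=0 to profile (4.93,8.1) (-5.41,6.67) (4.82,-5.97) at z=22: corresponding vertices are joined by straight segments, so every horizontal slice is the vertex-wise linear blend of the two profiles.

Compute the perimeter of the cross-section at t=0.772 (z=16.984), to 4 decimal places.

Cross-section at t=0.772: each vertex is (1-t)·p0[i] + t·p1[i].
  v1: (1-0.772)·(2.2,3.56) + 0.772·(4.93,8.1) = (4.3076,7.0649)
  v2: (1-0.772)·(-2.22,2.16) + 0.772·(-5.41,6.67) = (-4.6827,5.6417)
  v3: (1-0.772)·(1.46,-2.32) + 0.772·(4.82,-5.97) = (4.0539,-5.1378)
Perimeter = Σ |v_{i+1} − v_i|:
  edge 1→2: √(-8.9902² + -1.4232²) = 9.1022 (running 9.1022)
  edge 2→3: √(8.7366² + -10.7795²) = 13.8754 (running 22.9776)
  edge 3→1: √(0.2536² + 12.2027²) = 12.2053 (running 35.1829)
Perimeter = 35.1829

Perimeter at t=0.772: 35.1829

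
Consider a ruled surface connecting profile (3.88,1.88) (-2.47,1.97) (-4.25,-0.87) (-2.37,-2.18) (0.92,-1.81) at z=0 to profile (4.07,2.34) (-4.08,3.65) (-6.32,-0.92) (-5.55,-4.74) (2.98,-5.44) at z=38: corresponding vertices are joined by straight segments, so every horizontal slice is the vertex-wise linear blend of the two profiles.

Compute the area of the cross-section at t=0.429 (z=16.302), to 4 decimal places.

Cross-section at t=0.429: each vertex is (1-t)·p0[i] + t·p1[i].
  v1: (1-0.429)·(3.88,1.88) + 0.429·(4.07,2.34) = (3.9615,2.0773)
  v2: (1-0.429)·(-2.47,1.97) + 0.429·(-4.08,3.65) = (-3.1607,2.6907)
  v3: (1-0.429)·(-4.25,-0.87) + 0.429·(-6.32,-0.92) = (-5.1380,-0.8914)
  v4: (1-0.429)·(-2.37,-2.18) + 0.429·(-5.55,-4.74) = (-3.7342,-3.2782)
  v5: (1-0.429)·(0.92,-1.81) + 0.429·(2.98,-5.44) = (1.8037,-3.3673)
Shoelace sum Σ(x_i·y_{i+1} − x_{i+1}·y_i):
  i=1: 3.9615·2.6907 − -3.1607·2.0773 = +17.2251 (running +17.2251)
  i=2: -3.1607·-0.8914 − -5.1380·2.6907 = +16.6426 (running +33.8677)
  i=3: -5.1380·-3.2782 − -3.7342·-0.8914 = +13.5148 (running +47.3826)
  i=4: -3.7342·-3.3673 − 1.8037·-3.2782 = +18.4872 (running +65.8698)
  i=5: 1.8037·2.0773 − 3.9615·-3.3673 = +17.0865 (running +82.9562)
Area = |Σ|/2 = |82.9562|/2 = 41.4781

Area at t=0.429: 41.4781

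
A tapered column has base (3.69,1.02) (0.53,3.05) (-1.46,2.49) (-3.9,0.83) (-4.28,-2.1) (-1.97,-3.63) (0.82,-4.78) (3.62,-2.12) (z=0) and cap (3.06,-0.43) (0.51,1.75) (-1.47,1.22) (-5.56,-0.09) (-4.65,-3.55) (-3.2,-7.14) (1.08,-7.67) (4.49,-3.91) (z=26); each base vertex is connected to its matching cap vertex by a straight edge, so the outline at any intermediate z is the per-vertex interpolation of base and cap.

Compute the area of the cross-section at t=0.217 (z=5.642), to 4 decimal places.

Area at t=0.217: 47.9555

Cross-section at t=0.217: each vertex is (1-t)·p0[i] + t·p1[i].
  v1: (1-0.217)·(3.69,1.02) + 0.217·(3.06,-0.43) = (3.5533,0.7054)
  v2: (1-0.217)·(0.53,3.05) + 0.217·(0.51,1.75) = (0.5257,2.7679)
  v3: (1-0.217)·(-1.46,2.49) + 0.217·(-1.47,1.22) = (-1.4622,2.2144)
  v4: (1-0.217)·(-3.9,0.83) + 0.217·(-5.56,-0.09) = (-4.2602,0.6304)
  v5: (1-0.217)·(-4.28,-2.1) + 0.217·(-4.65,-3.55) = (-4.3603,-2.4146)
  v6: (1-0.217)·(-1.97,-3.63) + 0.217·(-3.2,-7.14) = (-2.2369,-4.3917)
  v7: (1-0.217)·(0.82,-4.78) + 0.217·(1.08,-7.67) = (0.8764,-5.4071)
  v8: (1-0.217)·(3.62,-2.12) + 0.217·(4.49,-3.91) = (3.8088,-2.5084)
Shoelace sum Σ(x_i·y_{i+1} − x_{i+1}·y_i):
  i=1: 3.5533·2.7679 − 0.5257·0.7054 = +9.4644 (running +9.4644)
  i=2: 0.5257·2.2144 − -1.4622·2.7679 = +5.2112 (running +14.6755)
  i=3: -1.4622·0.6304 − -4.2602·2.2144 = +8.5122 (running +23.1877)
  i=4: -4.2602·-2.4146 − -4.3603·0.6304 = +13.0355 (running +36.2232)
  i=5: -4.3603·-4.3917 − -2.2369·-2.4146 = +13.7476 (running +49.9708)
  i=6: -2.2369·-5.4071 − 0.8764·-4.3917 = +15.9442 (running +65.9150)
  i=7: 0.8764·-2.5084 − 3.8088·-5.4071 = +18.3962 (running +84.3112)
  i=8: 3.8088·0.7054 − 3.5533·-2.5084 = +11.5997 (running +95.9109)
Area = |Σ|/2 = |95.9109|/2 = 47.9555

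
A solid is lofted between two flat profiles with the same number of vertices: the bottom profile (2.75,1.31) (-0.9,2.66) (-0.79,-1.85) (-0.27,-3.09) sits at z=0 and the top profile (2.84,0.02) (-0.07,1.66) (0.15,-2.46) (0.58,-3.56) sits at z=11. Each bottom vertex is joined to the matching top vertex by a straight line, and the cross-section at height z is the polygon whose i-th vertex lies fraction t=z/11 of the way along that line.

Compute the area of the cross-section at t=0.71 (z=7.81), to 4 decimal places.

Area at t=0.71: 8.7523

Cross-section at t=0.71: each vertex is (1-t)·p0[i] + t·p1[i].
  v1: (1-0.71)·(2.75,1.31) + 0.71·(2.84,0.02) = (2.8139,0.3941)
  v2: (1-0.71)·(-0.9,2.66) + 0.71·(-0.07,1.66) = (-0.3107,1.9500)
  v3: (1-0.71)·(-0.79,-1.85) + 0.71·(0.15,-2.46) = (-0.1226,-2.2831)
  v4: (1-0.71)·(-0.27,-3.09) + 0.71·(0.58,-3.56) = (0.3335,-3.4237)
Shoelace sum Σ(x_i·y_{i+1} − x_{i+1}·y_i):
  i=1: 2.8139·1.9500 − -0.3107·0.3941 = +5.6096 (running +5.6096)
  i=2: -0.3107·-2.2831 − -0.1226·1.9500 = +0.9484 (running +6.5580)
  i=3: -0.1226·-3.4237 − 0.3335·-2.2831 = +1.1812 (running +7.7391)
  i=4: 0.3335·0.3941 − 2.8139·-3.4237 = +9.7654 (running +17.5045)
Area = |Σ|/2 = |17.5045|/2 = 8.7523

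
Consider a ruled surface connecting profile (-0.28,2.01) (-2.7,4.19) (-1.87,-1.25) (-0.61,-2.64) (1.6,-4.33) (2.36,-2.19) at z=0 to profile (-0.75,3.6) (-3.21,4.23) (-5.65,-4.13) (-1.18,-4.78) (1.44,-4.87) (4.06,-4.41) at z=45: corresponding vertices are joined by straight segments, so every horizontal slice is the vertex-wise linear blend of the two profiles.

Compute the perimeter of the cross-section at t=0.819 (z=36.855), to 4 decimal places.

Perimeter at t=0.819: 28.1617

Cross-section at t=0.819: each vertex is (1-t)·p0[i] + t·p1[i].
  v1: (1-0.819)·(-0.28,2.01) + 0.819·(-0.75,3.6) = (-0.6649,3.3122)
  v2: (1-0.819)·(-2.7,4.19) + 0.819·(-3.21,4.23) = (-3.1177,4.2228)
  v3: (1-0.819)·(-1.87,-1.25) + 0.819·(-5.65,-4.13) = (-4.9658,-3.6087)
  v4: (1-0.819)·(-0.61,-2.64) + 0.819·(-1.18,-4.78) = (-1.0768,-4.3927)
  v5: (1-0.819)·(1.6,-4.33) + 0.819·(1.44,-4.87) = (1.4690,-4.7723)
  v6: (1-0.819)·(2.36,-2.19) + 0.819·(4.06,-4.41) = (3.7523,-4.0082)
Perimeter = Σ |v_{i+1} − v_i|:
  edge 1→2: √(-2.4528² + 0.9106²) = 2.6163 (running 2.6163)
  edge 2→3: √(-1.8481² + -7.8315²) = 8.0466 (running 10.6629)
  edge 3→4: √(3.8890² + -0.7839²) = 3.9672 (running 14.6301)
  edge 4→5: √(2.5458² + -0.3796²) = 2.5739 (running 17.2041)
  edge 5→6: √(2.2833² + 0.7641²) = 2.4078 (running 19.6119)
  edge 6→1: √(-4.4172² + 7.3204²) = 8.5499 (running 28.1617)
Perimeter = 28.1617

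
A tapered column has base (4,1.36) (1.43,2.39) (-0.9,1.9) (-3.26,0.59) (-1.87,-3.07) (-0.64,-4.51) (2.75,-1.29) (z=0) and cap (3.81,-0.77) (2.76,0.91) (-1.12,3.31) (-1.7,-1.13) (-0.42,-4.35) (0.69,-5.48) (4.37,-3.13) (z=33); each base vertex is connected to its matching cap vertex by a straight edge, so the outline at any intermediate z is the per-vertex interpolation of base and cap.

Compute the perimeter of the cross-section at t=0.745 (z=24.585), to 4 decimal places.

Cross-section at t=0.745: each vertex is (1-t)·p0[i] + t·p1[i].
  v1: (1-0.745)·(4,1.36) + 0.745·(3.81,-0.77) = (3.8584,-0.2268)
  v2: (1-0.745)·(1.43,2.39) + 0.745·(2.76,0.91) = (2.4209,1.2874)
  v3: (1-0.745)·(-0.9,1.9) + 0.745·(-1.12,3.31) = (-1.0639,2.9505)
  v4: (1-0.745)·(-3.26,0.59) + 0.745·(-1.7,-1.13) = (-2.0978,-0.6914)
  v5: (1-0.745)·(-1.87,-3.07) + 0.745·(-0.42,-4.35) = (-0.7898,-4.0236)
  v6: (1-0.745)·(-0.64,-4.51) + 0.745·(0.69,-5.48) = (0.3508,-5.2327)
  v7: (1-0.745)·(2.75,-1.29) + 0.745·(4.37,-3.13) = (3.9569,-2.6608)
Perimeter = Σ |v_{i+1} − v_i|:
  edge 1→2: √(-1.4376² + 1.5143²) = 2.0880 (running 2.0880)
  edge 2→3: √(-3.4848² + 1.6630²) = 3.8612 (running 5.9492)
  edge 3→4: √(-1.0339² + -3.6418²) = 3.7858 (running 9.7350)
  edge 4→5: √(1.3080² + -3.3322²) = 3.5797 (running 13.3147)
  edge 5→6: √(1.1406² + -1.2091²) = 1.6622 (running 14.9769)
  edge 6→7: √(3.6061² + 2.5719²) = 4.4292 (running 19.4061)
  edge 7→1: √(-0.0985² + 2.4339²) = 2.4359 (running 21.8421)
Perimeter = 21.8421

Perimeter at t=0.745: 21.8421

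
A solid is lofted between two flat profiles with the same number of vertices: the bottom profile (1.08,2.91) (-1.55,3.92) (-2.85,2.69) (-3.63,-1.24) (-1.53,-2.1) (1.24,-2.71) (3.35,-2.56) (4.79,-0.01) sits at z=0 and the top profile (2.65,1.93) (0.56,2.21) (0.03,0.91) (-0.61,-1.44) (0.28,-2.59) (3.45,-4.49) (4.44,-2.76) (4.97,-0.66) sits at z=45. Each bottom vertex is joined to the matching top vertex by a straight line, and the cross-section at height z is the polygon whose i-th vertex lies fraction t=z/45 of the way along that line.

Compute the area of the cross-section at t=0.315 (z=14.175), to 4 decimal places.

Cross-section at t=0.315: each vertex is (1-t)·p0[i] + t·p1[i].
  v1: (1-0.315)·(1.08,2.91) + 0.315·(2.65,1.93) = (1.5746,2.6013)
  v2: (1-0.315)·(-1.55,3.92) + 0.315·(0.56,2.21) = (-0.8854,3.3814)
  v3: (1-0.315)·(-2.85,2.69) + 0.315·(0.03,0.91) = (-1.9428,2.1293)
  v4: (1-0.315)·(-3.63,-1.24) + 0.315·(-0.61,-1.44) = (-2.6787,-1.3030)
  v5: (1-0.315)·(-1.53,-2.1) + 0.315·(0.28,-2.59) = (-0.9599,-2.2544)
  v6: (1-0.315)·(1.24,-2.71) + 0.315·(3.45,-4.49) = (1.9362,-3.2707)
  v7: (1-0.315)·(3.35,-2.56) + 0.315·(4.44,-2.76) = (3.6934,-2.6230)
  v8: (1-0.315)·(4.79,-0.01) + 0.315·(4.97,-0.66) = (4.8467,-0.2147)
Shoelace sum Σ(x_i·y_{i+1} − x_{i+1}·y_i):
  i=1: 1.5746·3.3814 − -0.8854·2.6013 = +7.6272 (running +7.6272)
  i=2: -0.8854·2.1293 − -1.9428·3.3814 = +4.6841 (running +12.3113)
  i=3: -1.9428·-1.3030 − -2.6787·2.1293 = +8.2352 (running +20.5465)
  i=4: -2.6787·-2.2544 − -0.9599·-1.3030 = +4.7880 (running +25.3345)
  i=5: -0.9599·-3.2707 − 1.9362·-2.2544 = +7.5041 (running +32.8387)
  i=6: 1.9362·-2.6230 − 3.6934·-3.2707 = +7.0013 (running +39.8400)
  i=7: 3.6934·-0.2147 − 4.8467·-2.6230 = +11.9197 (running +51.7598)
  i=8: 4.8467·2.6013 − 1.5746·-0.2147 = +12.9459 (running +64.7056)
Area = |Σ|/2 = |64.7056|/2 = 32.3528

Area at t=0.315: 32.3528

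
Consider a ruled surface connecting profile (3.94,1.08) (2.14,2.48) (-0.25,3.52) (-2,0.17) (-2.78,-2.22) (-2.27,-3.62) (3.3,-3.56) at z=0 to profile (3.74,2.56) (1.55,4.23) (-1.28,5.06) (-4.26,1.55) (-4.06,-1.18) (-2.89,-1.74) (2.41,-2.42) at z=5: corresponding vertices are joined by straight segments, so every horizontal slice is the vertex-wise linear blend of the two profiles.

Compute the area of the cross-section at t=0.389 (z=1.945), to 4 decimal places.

Area at t=0.389: 38.0548

Cross-section at t=0.389: each vertex is (1-t)·p0[i] + t·p1[i].
  v1: (1-0.389)·(3.94,1.08) + 0.389·(3.74,2.56) = (3.8622,1.6557)
  v2: (1-0.389)·(2.14,2.48) + 0.389·(1.55,4.23) = (1.9105,3.1608)
  v3: (1-0.389)·(-0.25,3.52) + 0.389·(-1.28,5.06) = (-0.6507,4.1191)
  v4: (1-0.389)·(-2,0.17) + 0.389·(-4.26,1.55) = (-2.8791,0.7068)
  v5: (1-0.389)·(-2.78,-2.22) + 0.389·(-4.06,-1.18) = (-3.2779,-1.8154)
  v6: (1-0.389)·(-2.27,-3.62) + 0.389·(-2.89,-1.74) = (-2.5112,-2.8887)
  v7: (1-0.389)·(3.3,-3.56) + 0.389·(2.41,-2.42) = (2.9538,-3.1165)
Shoelace sum Σ(x_i·y_{i+1} − x_{i+1}·y_i):
  i=1: 3.8622·3.1608 − 1.9105·1.6557 = +9.0442 (running +9.0442)
  i=2: 1.9105·4.1191 − -0.6507·3.1608 = +9.9260 (running +18.9702)
  i=3: -0.6507·0.7068 − -2.8791·4.1191 = +11.3994 (running +30.3697)
  i=4: -2.8791·-1.8154 − -3.2779·0.7068 = +7.5438 (running +37.9135)
  i=5: -3.2779·-2.8887 − -2.5112·-1.8154 = +4.9100 (running +42.8235)
  i=6: -2.5112·-3.1165 − 2.9538·-2.8887 = +16.3587 (running +59.1822)
  i=7: 2.9538·1.6557 − 3.8622·-3.1165 = +16.9273 (running +76.1096)
Area = |Σ|/2 = |76.1096|/2 = 38.0548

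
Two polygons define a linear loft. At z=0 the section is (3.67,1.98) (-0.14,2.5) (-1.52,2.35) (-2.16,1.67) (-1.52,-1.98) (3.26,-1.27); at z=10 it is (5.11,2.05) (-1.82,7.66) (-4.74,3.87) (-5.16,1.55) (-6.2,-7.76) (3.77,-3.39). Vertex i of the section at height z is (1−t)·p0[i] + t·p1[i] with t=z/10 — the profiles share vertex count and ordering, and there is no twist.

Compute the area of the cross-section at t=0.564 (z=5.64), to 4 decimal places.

Area at t=0.564: 60.9631

Cross-section at t=0.564: each vertex is (1-t)·p0[i] + t·p1[i].
  v1: (1-0.564)·(3.67,1.98) + 0.564·(5.11,2.05) = (4.4822,2.0195)
  v2: (1-0.564)·(-0.14,2.5) + 0.564·(-1.82,7.66) = (-1.0875,5.4102)
  v3: (1-0.564)·(-1.52,2.35) + 0.564·(-4.74,3.87) = (-3.3361,3.2073)
  v4: (1-0.564)·(-2.16,1.67) + 0.564·(-5.16,1.55) = (-3.8520,1.6023)
  v5: (1-0.564)·(-1.52,-1.98) + 0.564·(-6.2,-7.76) = (-4.1595,-5.2399)
  v6: (1-0.564)·(3.26,-1.27) + 0.564·(3.77,-3.39) = (3.5476,-2.4657)
Shoelace sum Σ(x_i·y_{i+1} − x_{i+1}·y_i):
  i=1: 4.4822·5.4102 − -1.0875·2.0195 = +26.4458 (running +26.4458)
  i=2: -1.0875·3.2073 − -3.3361·5.4102 = +14.5610 (running +41.0068)
  i=3: -3.3361·1.6023 − -3.8520·3.2073 = +7.0090 (running +48.0158)
  i=4: -3.8520·-5.2399 − -4.1595·1.6023 = +26.8491 (running +74.8648)
  i=5: -4.1595·-2.4657 − 3.5476·-5.2399 = +28.8454 (running +103.7102)
  i=6: 3.5476·2.0195 − 4.4822·-2.4657 = +18.2160 (running +121.9262)
Area = |Σ|/2 = |121.9262|/2 = 60.9631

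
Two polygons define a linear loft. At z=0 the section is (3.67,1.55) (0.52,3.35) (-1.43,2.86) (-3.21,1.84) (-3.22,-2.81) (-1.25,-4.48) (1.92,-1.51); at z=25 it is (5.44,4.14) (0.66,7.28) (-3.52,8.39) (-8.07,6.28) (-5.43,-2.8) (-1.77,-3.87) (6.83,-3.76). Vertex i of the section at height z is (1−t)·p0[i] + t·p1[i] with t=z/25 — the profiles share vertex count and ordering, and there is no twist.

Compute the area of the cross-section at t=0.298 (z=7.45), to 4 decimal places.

Cross-section at t=0.298: each vertex is (1-t)·p0[i] + t·p1[i].
  v1: (1-0.298)·(3.67,1.55) + 0.298·(5.44,4.14) = (4.1975,2.3218)
  v2: (1-0.298)·(0.52,3.35) + 0.298·(0.66,7.28) = (0.5617,4.5211)
  v3: (1-0.298)·(-1.43,2.86) + 0.298·(-3.52,8.39) = (-2.0528,4.5079)
  v4: (1-0.298)·(-3.21,1.84) + 0.298·(-8.07,6.28) = (-4.6583,3.1631)
  v5: (1-0.298)·(-3.22,-2.81) + 0.298·(-5.43,-2.8) = (-3.8786,-2.8070)
  v6: (1-0.298)·(-1.25,-4.48) + 0.298·(-1.77,-3.87) = (-1.4050,-4.2982)
  v7: (1-0.298)·(1.92,-1.51) + 0.298·(6.83,-3.76) = (3.3832,-2.1805)
Shoelace sum Σ(x_i·y_{i+1} − x_{i+1}·y_i):
  i=1: 4.1975·4.5211 − 0.5617·2.3218 = +17.6731 (running +17.6731)
  i=2: 0.5617·4.5079 − -2.0528·4.5211 = +11.8133 (running +29.4864)
  i=3: -2.0528·3.1631 − -4.6583·4.5079 = +14.5059 (running +43.9923)
  i=4: -4.6583·-2.8070 − -3.8786·3.1631 = +25.3443 (running +69.3366)
  i=5: -3.8786·-4.2982 − -1.4050·-2.8070 = +12.7272 (running +82.0638)
  i=6: -1.4050·-2.1805 − 3.3832·-4.2982 = +17.6052 (running +99.6690)
  i=7: 3.3832·2.3218 − 4.1975·-2.1805 = +17.0077 (running +116.6767)
Area = |Σ|/2 = |116.6767|/2 = 58.3384

Area at t=0.298: 58.3384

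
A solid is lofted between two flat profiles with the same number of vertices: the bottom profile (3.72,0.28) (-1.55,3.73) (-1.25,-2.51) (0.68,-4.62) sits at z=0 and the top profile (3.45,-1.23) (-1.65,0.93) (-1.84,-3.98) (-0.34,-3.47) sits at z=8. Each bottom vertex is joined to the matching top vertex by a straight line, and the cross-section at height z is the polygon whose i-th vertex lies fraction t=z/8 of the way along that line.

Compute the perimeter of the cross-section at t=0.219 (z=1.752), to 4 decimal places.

Cross-section at t=0.219: each vertex is (1-t)·p0[i] + t·p1[i].
  v1: (1-0.219)·(3.72,0.28) + 0.219·(3.45,-1.23) = (3.6609,-0.0507)
  v2: (1-0.219)·(-1.55,3.73) + 0.219·(-1.65,0.93) = (-1.5719,3.1168)
  v3: (1-0.219)·(-1.25,-2.51) + 0.219·(-1.84,-3.98) = (-1.3792,-2.8319)
  v4: (1-0.219)·(0.68,-4.62) + 0.219·(-0.34,-3.47) = (0.4566,-4.3681)
Perimeter = Σ |v_{i+1} − v_i|:
  edge 1→2: √(-5.2328² + 3.1675²) = 6.1168 (running 6.1168)
  edge 2→3: √(0.1927² + -5.9487²) = 5.9518 (running 12.0686)
  edge 3→4: √(1.8358² + -1.5362²) = 2.3938 (running 14.4624)
  edge 4→1: √(3.2043² + 4.3175²) = 5.3766 (running 19.8390)
Perimeter = 19.8390

Perimeter at t=0.219: 19.8390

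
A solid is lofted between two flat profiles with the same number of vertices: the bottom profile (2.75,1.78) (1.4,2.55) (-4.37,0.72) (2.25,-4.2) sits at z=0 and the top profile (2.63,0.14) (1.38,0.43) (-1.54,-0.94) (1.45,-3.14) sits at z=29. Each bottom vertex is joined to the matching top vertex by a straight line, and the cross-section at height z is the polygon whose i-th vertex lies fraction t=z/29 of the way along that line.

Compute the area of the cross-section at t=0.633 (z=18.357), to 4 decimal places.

Area at t=0.633: 12.6321

Cross-section at t=0.633: each vertex is (1-t)·p0[i] + t·p1[i].
  v1: (1-0.633)·(2.75,1.78) + 0.633·(2.63,0.14) = (2.6740,0.7419)
  v2: (1-0.633)·(1.4,2.55) + 0.633·(1.38,0.43) = (1.3873,1.2080)
  v3: (1-0.633)·(-4.37,0.72) + 0.633·(-1.54,-0.94) = (-2.5786,-0.3308)
  v4: (1-0.633)·(2.25,-4.2) + 0.633·(1.45,-3.14) = (1.7436,-3.5290)
Shoelace sum Σ(x_i·y_{i+1} − x_{i+1}·y_i):
  i=1: 2.6740·1.2080 − 1.3873·0.7419 = +2.2011 (running +2.2011)
  i=2: 1.3873·-0.3308 − -2.5786·1.2080 = +2.6562 (running +4.8573)
  i=3: -2.5786·-3.5290 − 1.7436·-0.3308 = +9.6767 (running +14.5340)
  i=4: 1.7436·0.7419 − 2.6740·-3.5290 = +10.7303 (running +25.2643)
Area = |Σ|/2 = |25.2643|/2 = 12.6321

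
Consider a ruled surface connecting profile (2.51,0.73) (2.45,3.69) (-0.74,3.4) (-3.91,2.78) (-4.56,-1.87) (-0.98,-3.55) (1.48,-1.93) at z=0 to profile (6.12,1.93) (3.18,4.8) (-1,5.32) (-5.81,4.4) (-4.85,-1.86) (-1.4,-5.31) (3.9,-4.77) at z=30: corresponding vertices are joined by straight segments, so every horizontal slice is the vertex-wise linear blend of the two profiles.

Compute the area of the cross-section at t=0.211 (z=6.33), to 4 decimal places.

Cross-section at t=0.211: each vertex is (1-t)·p0[i] + t·p1[i].
  v1: (1-0.211)·(2.51,0.73) + 0.211·(6.12,1.93) = (3.2717,0.9832)
  v2: (1-0.211)·(2.45,3.69) + 0.211·(3.18,4.8) = (2.6040,3.9242)
  v3: (1-0.211)·(-0.74,3.4) + 0.211·(-1,5.32) = (-0.7949,3.8051)
  v4: (1-0.211)·(-3.91,2.78) + 0.211·(-5.81,4.4) = (-4.3109,3.1218)
  v5: (1-0.211)·(-4.56,-1.87) + 0.211·(-4.85,-1.86) = (-4.6212,-1.8679)
  v6: (1-0.211)·(-0.98,-3.55) + 0.211·(-1.4,-5.31) = (-1.0686,-3.9214)
  v7: (1-0.211)·(1.48,-1.93) + 0.211·(3.9,-4.77) = (1.9906,-2.5292)
Shoelace sum Σ(x_i·y_{i+1} − x_{i+1}·y_i):
  i=1: 3.2717·3.9242 − 2.6040·0.9832 = +10.2786 (running +10.2786)
  i=2: 2.6040·3.8051 − -0.7949·3.9242 = +13.0278 (running +23.3064)
  i=3: -0.7949·3.1218 − -4.3109·3.8051 = +13.9221 (running +37.2285)
  i=4: -4.3109·-1.8679 − -4.6212·3.1218 = +22.4788 (running +59.7073)
  i=5: -4.6212·-3.9214 − -1.0686·-1.8679 = +16.1253 (running +75.8326)
  i=6: -1.0686·-2.5292 − 1.9906·-3.9214 = +10.5087 (running +86.3414)
  i=7: 1.9906·0.9832 − 3.2717·-2.5292 = +10.2321 (running +96.5735)
Area = |Σ|/2 = |96.5735|/2 = 48.2867

Area at t=0.211: 48.2867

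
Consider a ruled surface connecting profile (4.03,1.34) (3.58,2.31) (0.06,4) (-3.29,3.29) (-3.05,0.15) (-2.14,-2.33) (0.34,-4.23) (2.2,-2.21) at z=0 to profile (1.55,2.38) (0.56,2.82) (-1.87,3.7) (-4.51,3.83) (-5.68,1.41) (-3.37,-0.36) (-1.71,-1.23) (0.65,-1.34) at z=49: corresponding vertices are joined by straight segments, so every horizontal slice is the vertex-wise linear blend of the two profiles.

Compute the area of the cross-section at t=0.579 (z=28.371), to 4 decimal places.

Cross-section at t=0.579: each vertex is (1-t)·p0[i] + t·p1[i].
  v1: (1-0.579)·(4.03,1.34) + 0.579·(1.55,2.38) = (2.5941,1.9422)
  v2: (1-0.579)·(3.58,2.31) + 0.579·(0.56,2.82) = (1.8314,2.6053)
  v3: (1-0.579)·(0.06,4) + 0.579·(-1.87,3.7) = (-1.0575,3.8263)
  v4: (1-0.579)·(-3.29,3.29) + 0.579·(-4.51,3.83) = (-3.9964,3.6027)
  v5: (1-0.579)·(-3.05,0.15) + 0.579·(-5.68,1.41) = (-4.5728,0.8795)
  v6: (1-0.579)·(-2.14,-2.33) + 0.579·(-3.37,-0.36) = (-2.8522,-1.1894)
  v7: (1-0.579)·(0.34,-4.23) + 0.579·(-1.71,-1.23) = (-0.8469,-2.4930)
  v8: (1-0.579)·(2.2,-2.21) + 0.579·(0.65,-1.34) = (1.3026,-1.7063)
Shoelace sum Σ(x_i·y_{i+1} − x_{i+1}·y_i):
  i=1: 2.5941·2.6053 − 1.8314·1.9422 = +3.2014 (running +3.2014)
  i=2: 1.8314·3.8263 − -1.0575·2.6053 = +9.7626 (running +12.9640)
  i=3: -1.0575·3.6027 − -3.9964·3.8263 = +11.4816 (running +24.4456)
  i=4: -3.9964·0.8795 − -4.5728·3.6027 = +12.9592 (running +37.4048)
  i=5: -4.5728·-1.1894 − -2.8522·0.8795 = +7.9473 (running +45.3521)
  i=6: -2.8522·-2.4930 − -0.8469·-1.1894 = +6.1031 (running +51.4552)
  i=7: -0.8469·-1.7063 − 1.3026·-2.4930 = +4.6924 (running +56.1476)
  i=8: 1.3026·1.9422 − 2.5941·-1.7063 = +6.9560 (running +63.1036)
Area = |Σ|/2 = |63.1036|/2 = 31.5518

Area at t=0.579: 31.5518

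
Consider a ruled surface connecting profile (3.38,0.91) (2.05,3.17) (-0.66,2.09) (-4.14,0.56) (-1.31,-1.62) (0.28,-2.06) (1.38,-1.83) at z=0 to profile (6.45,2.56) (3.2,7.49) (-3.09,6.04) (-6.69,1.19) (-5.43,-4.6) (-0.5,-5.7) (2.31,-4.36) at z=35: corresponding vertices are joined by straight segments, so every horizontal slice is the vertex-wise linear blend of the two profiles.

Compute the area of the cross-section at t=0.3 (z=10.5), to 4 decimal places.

Area at t=0.3: 42.9344

Cross-section at t=0.3: each vertex is (1-t)·p0[i] + t·p1[i].
  v1: (1-0.3)·(3.38,0.91) + 0.3·(6.45,2.56) = (4.3010,1.4050)
  v2: (1-0.3)·(2.05,3.17) + 0.3·(3.2,7.49) = (2.3950,4.4660)
  v3: (1-0.3)·(-0.66,2.09) + 0.3·(-3.09,6.04) = (-1.3890,3.2750)
  v4: (1-0.3)·(-4.14,0.56) + 0.3·(-6.69,1.19) = (-4.9050,0.7490)
  v5: (1-0.3)·(-1.31,-1.62) + 0.3·(-5.43,-4.6) = (-2.5460,-2.5140)
  v6: (1-0.3)·(0.28,-2.06) + 0.3·(-0.5,-5.7) = (0.0460,-3.1520)
  v7: (1-0.3)·(1.38,-1.83) + 0.3·(2.31,-4.36) = (1.6590,-2.5890)
Shoelace sum Σ(x_i·y_{i+1} − x_{i+1}·y_i):
  i=1: 4.3010·4.4660 − 2.3950·1.4050 = +15.8433 (running +15.8433)
  i=2: 2.3950·3.2750 − -1.3890·4.4660 = +14.0469 (running +29.8902)
  i=3: -1.3890·0.7490 − -4.9050·3.2750 = +15.0235 (running +44.9137)
  i=4: -4.9050·-2.5140 − -2.5460·0.7490 = +14.2381 (running +59.1518)
  i=5: -2.5460·-3.1520 − 0.0460·-2.5140 = +8.1406 (running +67.2925)
  i=6: 0.0460·-2.5890 − 1.6590·-3.1520 = +5.1101 (running +72.4025)
  i=7: 1.6590·1.4050 − 4.3010·-2.5890 = +13.4662 (running +85.8687)
Area = |Σ|/2 = |85.8687|/2 = 42.9344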